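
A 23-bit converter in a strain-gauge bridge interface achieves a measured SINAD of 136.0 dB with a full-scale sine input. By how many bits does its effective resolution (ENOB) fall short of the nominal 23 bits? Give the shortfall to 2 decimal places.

ENOB = (SINAD − 1.76)/6.02 = (136.0 − 1.76)/6.02 = 22.2990 bits.
Shortfall = 23 − 22.2990 = 0.7010 bits.

0.70 bits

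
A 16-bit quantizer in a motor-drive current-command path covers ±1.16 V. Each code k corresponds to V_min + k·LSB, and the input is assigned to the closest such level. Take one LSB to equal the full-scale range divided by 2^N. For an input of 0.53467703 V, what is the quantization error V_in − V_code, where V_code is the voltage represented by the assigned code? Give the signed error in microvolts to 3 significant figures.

Span: 1.16 V − (-1.16 V) = 2.32 V. LSB = 2.32 V / 2^16 ≈ 35.40 µV.
(0.53467703 − (-1.16)) / LSB = 1.69467703 × 65536/2.32 = 47871.7042. Nearest integer: k = 47872.
Reconstructed level: -1.16 + 47872 × 2.32/65536 V = 0.53468750000 V.
V_in − V_code = 0.53467703 − (0.53468750000) = −10.5 µV.

−10.5 µV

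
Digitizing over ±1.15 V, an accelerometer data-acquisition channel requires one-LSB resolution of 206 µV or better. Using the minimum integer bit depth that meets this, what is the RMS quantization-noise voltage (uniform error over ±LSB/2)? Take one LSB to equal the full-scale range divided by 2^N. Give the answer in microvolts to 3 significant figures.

40.5 µV

Span: 1.15 V − (-1.15 V) = 2.3 V.
Required number of levels: 2.3/206 µV = 11165; smallest N with 2^N ≥ that is 14.
One LSB is 2.3 V / 16384 = 140.38 µV.
σ_q = LSB/√12 = 140.38 µV/3.4641 = 40.5 µV.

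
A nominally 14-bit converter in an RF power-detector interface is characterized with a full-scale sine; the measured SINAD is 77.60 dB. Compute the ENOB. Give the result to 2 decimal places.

12.60 bits

Inverting SNR = 6.02 N + 1.76: N_eff = (77.60 − 1.76)/6.02 = 12.5980.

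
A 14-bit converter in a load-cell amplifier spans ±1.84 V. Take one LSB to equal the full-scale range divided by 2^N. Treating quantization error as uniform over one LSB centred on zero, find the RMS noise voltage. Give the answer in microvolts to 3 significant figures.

The full-scale span is 1.84 − (-1.84) = 3.68 V.
LSB = 3.68 V ÷ 2^14 = 3.68/16384 V = 224.61 µV.
σ_q = LSB/√12 = 224.61 µV/3.4641 = 64.8 µV.

64.8 µV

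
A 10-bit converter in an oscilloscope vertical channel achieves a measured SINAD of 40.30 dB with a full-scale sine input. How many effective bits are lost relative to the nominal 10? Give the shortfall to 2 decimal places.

ENOB = (SINAD − 1.76)/6.02 = (40.30 − 1.76)/6.02 = 6.4020 bits.
10 − 6.4020 = 3.60 bits below nominal.

3.60 bits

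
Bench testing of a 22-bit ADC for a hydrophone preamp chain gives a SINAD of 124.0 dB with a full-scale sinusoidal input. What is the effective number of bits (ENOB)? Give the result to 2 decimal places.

Inverting SNR = 6.02 N + 1.76: N_eff = (124.0 − 1.76)/6.02 = 20.3056.

20.31 bits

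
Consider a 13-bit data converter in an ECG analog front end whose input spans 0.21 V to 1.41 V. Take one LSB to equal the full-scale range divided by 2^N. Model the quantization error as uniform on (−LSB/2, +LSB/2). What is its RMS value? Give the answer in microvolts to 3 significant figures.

The full-scale span is 1.41 − (0.21) = 1.2 V.
Step size = 1.2/8192 V = 146.48 µV.
V_rms = LSB/√12 = 146.48 µV / √12 = 42.3 µV.

42.3 µV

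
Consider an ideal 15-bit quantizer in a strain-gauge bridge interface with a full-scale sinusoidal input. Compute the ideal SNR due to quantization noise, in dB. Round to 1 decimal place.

6.02(15) + 1.76 = 90.30 + 1.76 = 92.06 dB.

92.1 dB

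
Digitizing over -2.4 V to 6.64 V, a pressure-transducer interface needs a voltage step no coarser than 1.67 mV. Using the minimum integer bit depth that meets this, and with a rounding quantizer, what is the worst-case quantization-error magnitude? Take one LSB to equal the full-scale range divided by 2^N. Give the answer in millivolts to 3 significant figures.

Range = 6.64 − (-2.4) = 9.04 V.
Levels needed ≥ 9.04/1.67 mV = 5413. 2^13 = 8192 suffices, so N_min = 13.
LSB = 9.04 V / 2^13 = 1.1035 mV.
Half an LSB is 0.552 mV.

0.552 mV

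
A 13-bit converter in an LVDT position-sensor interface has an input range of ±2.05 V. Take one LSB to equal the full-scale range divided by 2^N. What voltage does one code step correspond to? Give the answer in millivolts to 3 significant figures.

0.500 mV

Range = 2.05 − (-2.05) = 4.1 V.
Number of codes = 2^13 = 8192.
One LSB is 4.1 V / 8192 = 0.500 mV.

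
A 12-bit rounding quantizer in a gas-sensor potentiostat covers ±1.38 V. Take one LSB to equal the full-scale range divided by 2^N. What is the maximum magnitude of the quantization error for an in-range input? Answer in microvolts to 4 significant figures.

336.9 µV

Span: 1.38 V − (-1.38 V) = 2.76 V.
LSB = 2.76 V ÷ 2^12 = 2.76/4096 V = 0.673828 mV.
|e|_max = LSB/2 = 336.9 µV.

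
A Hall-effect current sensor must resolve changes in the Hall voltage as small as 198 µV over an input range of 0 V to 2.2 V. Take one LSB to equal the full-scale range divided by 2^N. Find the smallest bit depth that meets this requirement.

Range is 2.2 V.
2.2 V / 198 µV = 11110. Since 2^13 = 8192 and 2^14 = 16384, N = 14.

14 bits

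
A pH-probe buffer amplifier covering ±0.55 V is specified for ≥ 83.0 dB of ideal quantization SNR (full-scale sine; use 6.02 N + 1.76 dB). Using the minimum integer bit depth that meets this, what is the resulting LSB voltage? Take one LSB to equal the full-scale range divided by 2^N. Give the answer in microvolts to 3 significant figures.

67.1 µV

Span: 0.55 V − (-0.55 V) = 1.1 V.
Solving 6.02 N ≥ 83.0 − 1.76: N ≥ 13.495. Round up → N = 14.
LSB = 1.1 V ÷ 2^14 = 1.1/16384 V = 67.1 µV.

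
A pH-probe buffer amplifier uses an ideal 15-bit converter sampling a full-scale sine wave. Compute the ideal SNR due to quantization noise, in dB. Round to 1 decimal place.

6.02(15) + 1.76 = 90.30 + 1.76 = 92.06 dB.

92.1 dB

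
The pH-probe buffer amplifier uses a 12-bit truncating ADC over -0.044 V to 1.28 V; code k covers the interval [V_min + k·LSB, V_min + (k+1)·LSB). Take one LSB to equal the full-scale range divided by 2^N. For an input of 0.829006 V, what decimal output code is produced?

Span: 1.28 V − (-0.044 V) = 1.324 V. LSB = 1.324 V / 2^12 ≈ 323.2 µV.
(V_in − V_min) × 2^12/range = (0.829006 − (-0.044)) × 4096/1.324 = 2700.780.
Floor → code = 2700.

2700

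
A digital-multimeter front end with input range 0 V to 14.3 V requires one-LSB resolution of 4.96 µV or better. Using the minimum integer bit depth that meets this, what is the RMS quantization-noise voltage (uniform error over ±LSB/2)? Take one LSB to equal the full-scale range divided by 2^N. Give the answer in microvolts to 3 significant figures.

Full-scale range = 14.3 V.
Need 2^N ≥ 14.3 V / 4.96 µV = 2.883e6 → N_min = 22.
LSB = 14.3 V ÷ 2^22 = 14.3/4194304 V = 3.4094 µV.
RMS noise = LSB/√12 = 0.984 µV.

0.984 µV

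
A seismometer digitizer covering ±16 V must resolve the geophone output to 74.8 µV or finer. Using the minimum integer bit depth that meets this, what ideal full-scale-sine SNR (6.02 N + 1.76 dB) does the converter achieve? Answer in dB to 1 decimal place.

Range = 16 − (-16) = 32 V.
Required number of levels: 32/74.8 µV = 427810; smallest N with 2^N ≥ that is 19.
Ideal SNR at N = 19: 6.02·19 + 1.76 = 116.1 dB.

116.1 dB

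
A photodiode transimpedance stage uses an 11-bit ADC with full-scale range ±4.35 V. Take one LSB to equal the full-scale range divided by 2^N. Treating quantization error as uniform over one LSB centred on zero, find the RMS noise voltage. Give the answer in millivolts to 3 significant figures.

1.23 mV

The full-scale span is 4.35 − (-4.35) = 8.7 V.
Step size = 8.7/2048 V = 4.2480 mV.
RMS of a uniform error over width LSB is LSB/√12 = 1.23 mV.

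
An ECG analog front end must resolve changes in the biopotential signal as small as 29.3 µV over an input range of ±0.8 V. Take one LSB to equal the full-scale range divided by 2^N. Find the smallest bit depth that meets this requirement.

The full-scale span is 0.8 − (-0.8) = 1.6 V.
Required number of levels: 1.6/29.3 µV = 54608; smallest N with 2^N ≥ that is 16.

16 bits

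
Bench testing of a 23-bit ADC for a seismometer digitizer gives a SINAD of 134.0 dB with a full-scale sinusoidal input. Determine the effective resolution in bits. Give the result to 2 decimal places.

21.97 bits

Inverting SNR = 6.02 N + 1.76: N_eff = (134.0 − 1.76)/6.02 = 21.9668.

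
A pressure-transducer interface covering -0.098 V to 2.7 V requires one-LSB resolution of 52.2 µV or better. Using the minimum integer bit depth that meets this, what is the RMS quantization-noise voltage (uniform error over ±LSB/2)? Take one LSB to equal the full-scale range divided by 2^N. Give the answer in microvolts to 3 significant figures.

12.3 µV

Range = 2.7 − (-0.098) = 2.798 V.
Levels needed ≥ 2.798/52.2 µV = 53600. 2^16 = 65536 suffices, so N_min = 16.
Step size = 2.798/65536 V = 42.694 µV.
V_rms = LSB/√12 = 12.3 µV.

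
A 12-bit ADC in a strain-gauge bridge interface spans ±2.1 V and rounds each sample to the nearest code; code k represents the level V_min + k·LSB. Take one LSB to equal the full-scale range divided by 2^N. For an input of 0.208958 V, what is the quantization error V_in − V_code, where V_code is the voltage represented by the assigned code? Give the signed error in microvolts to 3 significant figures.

−222 µV

The full-scale span is 2.1 − (-2.1) = 4.2 V. LSB = 4.2 V / 2^12 ≈ 1.025 mV.
(0.208958 − (-2.1)) / LSB = 2.308958 × 4096/4.2 = 2251.7838. Nearest integer: k = 2252.
V_code = V_min + k × range/2^12 = -2.1 + 2252 × 4.2/4096 = 0.2091796875 V.
Error = V_in − V_code = 0.208958 − (0.2091796875) = −222 µV.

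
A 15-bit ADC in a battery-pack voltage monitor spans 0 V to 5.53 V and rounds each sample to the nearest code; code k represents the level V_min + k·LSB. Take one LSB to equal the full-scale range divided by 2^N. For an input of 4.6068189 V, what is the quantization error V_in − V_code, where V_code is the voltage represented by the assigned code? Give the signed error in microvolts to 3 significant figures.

−51.8 µV

Full-scale range = 5.53 V. LSB = 5.53 V / 2^15 ≈ 168.8 µV.
(V_in − V_min)/LSB = (4.6068189 − (0)) × 32768/5.53 = 27297.6929 → nearest code k = 27298.
Reconstructed level: 0 + 27298 × 5.53/32768 V = 4.6068707275 V.
e = 4.6068189 − (4.6068707275) = −51.8 µV.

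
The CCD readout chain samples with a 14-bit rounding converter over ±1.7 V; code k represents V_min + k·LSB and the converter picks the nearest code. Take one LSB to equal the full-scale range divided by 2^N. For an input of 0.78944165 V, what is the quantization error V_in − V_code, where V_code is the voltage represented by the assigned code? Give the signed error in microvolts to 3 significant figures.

Full-scale range = 1.7 V − (-1.7 V) = 3.4 V. LSB = 3.4 V / 2^14 ≈ 207.5 µV.
(0.78944165 − (-1.7)) / LSB = 2.48944165 × 16384/3.4 = 11996.1800. Nearest integer: k = 11996.
V_code = V_min + k × range/2^14 = -1.7 + 11996 × 3.4/16384 = 0.78940429688 V.
e = 0.78944165 − (0.78940429688) = +37.4 µV.

+37.4 µV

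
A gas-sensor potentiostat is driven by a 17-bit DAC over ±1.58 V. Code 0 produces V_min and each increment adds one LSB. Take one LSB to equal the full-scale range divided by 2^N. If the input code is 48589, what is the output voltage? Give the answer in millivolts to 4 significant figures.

The full-scale span is 1.58 − (-1.58) = 3.16 V. LSB = 3.16 V / 2^17.
V_out = V_min + code × LSB = -1.58 V + 48589 × 3.16 V / 131072
      = -1.58 + 1.17143 = -0.408573 V.

-408.6 mV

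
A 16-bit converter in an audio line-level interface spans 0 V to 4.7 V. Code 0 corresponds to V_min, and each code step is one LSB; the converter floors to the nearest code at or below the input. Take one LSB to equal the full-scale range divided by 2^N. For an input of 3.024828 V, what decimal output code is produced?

42177

Span = 4.7 V. LSB = 4.7 V / 2^16 ≈ 71.72 µV.
V_in − V_min = 3.024828 − (0) = 3.024828 V.
Divide by LSB: 3.024828 × 65536/4.7 = 42177.6868.
Truncating gives code 42177.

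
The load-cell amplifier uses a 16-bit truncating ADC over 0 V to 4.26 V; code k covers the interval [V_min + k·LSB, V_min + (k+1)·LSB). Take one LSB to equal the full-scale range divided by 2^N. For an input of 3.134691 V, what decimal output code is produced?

Span = 4.26 V. LSB = 4.26 V / 2^16 ≈ 65.00 µV.
(V_in − V_min) × 2^16/range = (3.134691 − (0)) × 65536/4.26 = 48224.204.
Floor → code = 48224.

48224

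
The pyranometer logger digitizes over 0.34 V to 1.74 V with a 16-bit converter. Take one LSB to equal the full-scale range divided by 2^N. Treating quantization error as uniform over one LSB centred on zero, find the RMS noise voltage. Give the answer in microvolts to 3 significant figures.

6.17 µV

Span: 1.74 V − (0.34 V) = 1.4 V.
LSB = 1.4 V / 2^16 = 21.362 µV.
σ_q = LSB/√12 = 21.362 µV/3.4641 = 6.17 µV.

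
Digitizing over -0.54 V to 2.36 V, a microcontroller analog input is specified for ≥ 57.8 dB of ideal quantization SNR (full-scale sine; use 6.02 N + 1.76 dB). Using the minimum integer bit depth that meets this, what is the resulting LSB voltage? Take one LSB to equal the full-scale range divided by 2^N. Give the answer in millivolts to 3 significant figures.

2.83 mV

Span: 2.36 V − (-0.54 V) = 2.9 V.
N ≥ (57.8 − 1.76)/6.02 = 9.309 → N_min = 10.
LSB = 2.9 V / 2^10 = 2.83 mV.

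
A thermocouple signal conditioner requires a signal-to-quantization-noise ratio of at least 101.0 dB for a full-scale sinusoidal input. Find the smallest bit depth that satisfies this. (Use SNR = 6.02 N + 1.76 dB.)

17 bits

Solving 6.02 N ≥ 101.0 − 1.76: N ≥ 16.485. Round up → N = 17.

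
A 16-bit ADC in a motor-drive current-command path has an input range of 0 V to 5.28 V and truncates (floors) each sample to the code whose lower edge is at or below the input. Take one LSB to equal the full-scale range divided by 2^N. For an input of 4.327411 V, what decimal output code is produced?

53712

V_FS = 5.28 V. LSB = 5.28 V / 2^16 ≈ 80.57 µV.
(V_in − V_min) × 2^16/range = (4.327411 − (0)) × 65536/5.28 = 53712.350.
Floor → code = 53712.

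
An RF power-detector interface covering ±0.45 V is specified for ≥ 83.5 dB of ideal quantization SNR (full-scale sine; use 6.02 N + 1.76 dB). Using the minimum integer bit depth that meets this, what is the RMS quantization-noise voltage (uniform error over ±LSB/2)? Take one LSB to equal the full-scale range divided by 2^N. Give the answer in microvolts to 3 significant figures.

15.9 µV

Span: 0.45 V − (-0.45 V) = 0.9 V.
Solving 6.02 N ≥ 83.5 − 1.76: N ≥ 13.578. Round up → N = 14.
One LSB is 0.9 V / 16384 = 54.932 µV.
V_rms = LSB/√12 = 15.9 µV.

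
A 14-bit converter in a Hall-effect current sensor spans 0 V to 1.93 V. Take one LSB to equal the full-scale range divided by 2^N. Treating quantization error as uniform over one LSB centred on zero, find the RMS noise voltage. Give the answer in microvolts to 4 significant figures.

Span = 1.93 V.
LSB = 1.93 V / 2^14 = 117.798 µV.
σ_q = LSB/√12 = 117.798 µV/3.4641 = 34.01 µV.

34.01 µV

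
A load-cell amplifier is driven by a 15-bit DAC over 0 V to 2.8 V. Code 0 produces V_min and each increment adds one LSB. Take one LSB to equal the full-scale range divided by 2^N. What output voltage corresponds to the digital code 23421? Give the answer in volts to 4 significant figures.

Span = 2.8 V. LSB = 2.8 V / 2^15.
V_out = 0 + 23421 × (2.8/32768) V
      = 0 + 2.00131 = 2.00131 V.

2.001 V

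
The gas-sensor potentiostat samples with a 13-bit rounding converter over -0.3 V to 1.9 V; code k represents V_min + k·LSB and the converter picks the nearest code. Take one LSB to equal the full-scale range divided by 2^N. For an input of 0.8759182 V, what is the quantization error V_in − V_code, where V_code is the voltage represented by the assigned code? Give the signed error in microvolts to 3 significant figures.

−82.8 µV

Range = 1.9 − (-0.3) = 2.2 V. LSB = 2.2 V / 2^13 ≈ 268.6 µV.
Position in LSBs: (0.8759182 − (-0.3)) × 8192/2.2 = 4378.6918; rounding gives k = 4379.
V_code = V_min + k × range/2^13 = -0.3 + 4379 × 2.2/8192 = 0.8760009766 V.
V_in − V_code = 0.8759182 − (0.8760009766) = −82.8 µV.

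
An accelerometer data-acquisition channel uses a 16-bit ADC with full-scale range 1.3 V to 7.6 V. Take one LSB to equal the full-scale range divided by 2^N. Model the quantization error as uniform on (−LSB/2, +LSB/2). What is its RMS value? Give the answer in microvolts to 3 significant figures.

Full-scale range = 7.6 V − (1.3 V) = 6.3 V.
LSB = 6.3 V ÷ 2^16 = 6.3/65536 V = 96.130 µV.
For a uniform distribution on [−LSB/2, +LSB/2], V_rms = LSB/√12 = 96.130 µV/3.4641 = 27.8 µV.

27.8 µV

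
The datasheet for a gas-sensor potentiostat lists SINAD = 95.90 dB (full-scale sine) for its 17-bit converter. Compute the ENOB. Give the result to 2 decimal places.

15.64 bits

ENOB = (SINAD − 1.76) / 6.02 = (95.90 − 1.76) / 6.02 = 94.14 / 6.02 = 15.6379.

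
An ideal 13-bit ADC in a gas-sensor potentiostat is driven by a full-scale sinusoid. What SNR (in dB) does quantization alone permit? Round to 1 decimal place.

80.0 dB

SNR = 6.02·13 + 1.76 = 80.02 dB.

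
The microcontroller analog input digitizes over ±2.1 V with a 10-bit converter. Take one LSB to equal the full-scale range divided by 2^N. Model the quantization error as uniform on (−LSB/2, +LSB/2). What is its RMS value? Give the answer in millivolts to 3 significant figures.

1.18 mV

Span: 2.1 V − (-2.1 V) = 4.2 V.
LSB = 4.2 V ÷ 2^10 = 4.2/1024 V = 4.1016 mV.
For a uniform distribution on [−LSB/2, +LSB/2], V_rms = LSB/√12 = 4.1016 mV/3.4641 = 1.18 mV.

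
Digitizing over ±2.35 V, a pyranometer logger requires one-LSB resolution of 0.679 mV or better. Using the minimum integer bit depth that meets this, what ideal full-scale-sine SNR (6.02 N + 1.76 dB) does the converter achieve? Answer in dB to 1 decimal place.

The full-scale span is 2.35 − (-2.35) = 4.7 V.
4.7 V / 0.679 mV = 6922. Since 2^12 = 4096 and 2^13 = 8192, N = 13.
6.02(13) + 1.76 = 80.02 dB.

80.0 dB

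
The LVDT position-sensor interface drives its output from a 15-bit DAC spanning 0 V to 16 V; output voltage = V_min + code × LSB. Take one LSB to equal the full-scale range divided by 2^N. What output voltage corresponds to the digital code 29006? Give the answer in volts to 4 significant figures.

V_FS = 16 V. LSB = 16 V / 2^15.
V_out = V_min + code × LSB = 0 V + 29006 × 16 V / 32768
      = 0 V + 14.1631 V = 14.1631 V.

14.16 V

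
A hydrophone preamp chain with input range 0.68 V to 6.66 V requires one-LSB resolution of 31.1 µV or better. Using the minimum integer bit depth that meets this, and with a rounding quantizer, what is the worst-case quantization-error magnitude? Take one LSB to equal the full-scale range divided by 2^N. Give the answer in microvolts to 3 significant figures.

Full-scale range = 6.66 V − (0.68 V) = 5.98 V.
Levels needed ≥ 5.98/31.1 µV = 192300. 2^18 = 262144 suffices, so N_min = 18.
Step size = 5.98/262144 V = 22.812 µV.
Max error for round-to-nearest is LSB/2 = 11.4 µV.

11.4 µV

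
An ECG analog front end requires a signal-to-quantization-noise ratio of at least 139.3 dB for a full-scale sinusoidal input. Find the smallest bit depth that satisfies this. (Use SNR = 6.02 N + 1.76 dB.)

N ≥ (139.3 − 1.76)/6.02 = 22.847 → N_min = 23.

23 bits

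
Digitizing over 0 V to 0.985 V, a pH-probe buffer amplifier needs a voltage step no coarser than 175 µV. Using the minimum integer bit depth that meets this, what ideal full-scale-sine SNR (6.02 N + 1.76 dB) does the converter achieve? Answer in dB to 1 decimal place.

80.0 dB

Full-scale range = 0.985 V.
Levels needed ≥ 0.985/175 µV = 5629. 2^13 = 8192 suffices, so N_min = 13.
6.02(13) + 1.76 = 80.02 dB.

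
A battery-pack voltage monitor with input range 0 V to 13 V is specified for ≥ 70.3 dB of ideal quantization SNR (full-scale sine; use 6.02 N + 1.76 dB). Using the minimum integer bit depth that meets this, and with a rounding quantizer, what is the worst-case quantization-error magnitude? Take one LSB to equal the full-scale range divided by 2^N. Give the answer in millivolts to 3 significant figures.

Range is 13 V.
Solving 6.02 N ≥ 70.3 − 1.76: N ≥ 11.385. Round up → N = 12.
LSB = 13 V ÷ 2^12 = 13/4096 V = 3.1738 mV.
|e|_max = LSB/2 = 1.59 mV.

1.59 mV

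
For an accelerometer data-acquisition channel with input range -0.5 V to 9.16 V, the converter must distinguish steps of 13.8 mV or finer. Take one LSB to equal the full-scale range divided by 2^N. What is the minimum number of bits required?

10 bits

Span: 9.16 V − (-0.5 V) = 9.66 V.
Need 2^N ≥ 9.66 V / 13.8 mV = 700.0 → N_min = 10.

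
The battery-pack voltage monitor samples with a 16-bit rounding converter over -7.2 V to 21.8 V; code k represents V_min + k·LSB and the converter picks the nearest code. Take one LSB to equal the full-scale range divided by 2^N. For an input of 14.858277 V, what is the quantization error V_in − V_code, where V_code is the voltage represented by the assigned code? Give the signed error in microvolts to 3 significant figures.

−149 µV

Range = 21.8 − (-7.2) = 29 V. LSB = 29 V / 2^16 ≈ 442.5 µV.
(14.858277 − (-7.2)) / LSB = 22.058277 × 65536/29 = 49848.6635. Nearest integer: k = 49849.
V_code = V_min + k × range/2^16 = -7.2 + 49849 × 29/65536 = 14.858425903 V.
e = 14.858277 − (14.858425903) = −149 µV.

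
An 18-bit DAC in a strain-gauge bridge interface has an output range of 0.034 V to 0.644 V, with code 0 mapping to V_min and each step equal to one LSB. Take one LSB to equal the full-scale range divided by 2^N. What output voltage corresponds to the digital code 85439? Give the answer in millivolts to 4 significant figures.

The full-scale span is 0.644 − (0.034) = 0.61 V. LSB = 0.61 V / 2^18.
V_out = 0.034 + 85439 × (0.61/262144) V
      = 0.034 V + 0.198814 V = 0.232814 V.

232.8 mV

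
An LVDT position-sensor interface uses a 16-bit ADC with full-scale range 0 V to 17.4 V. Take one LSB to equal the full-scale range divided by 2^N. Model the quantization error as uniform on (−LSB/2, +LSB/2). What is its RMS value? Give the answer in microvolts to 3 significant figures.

Span = 17.4 V.
One LSB is 17.4 V / 65536 = 265.50 µV.
RMS of a uniform error over width LSB is LSB/√12 = 76.6 µV.

76.6 µV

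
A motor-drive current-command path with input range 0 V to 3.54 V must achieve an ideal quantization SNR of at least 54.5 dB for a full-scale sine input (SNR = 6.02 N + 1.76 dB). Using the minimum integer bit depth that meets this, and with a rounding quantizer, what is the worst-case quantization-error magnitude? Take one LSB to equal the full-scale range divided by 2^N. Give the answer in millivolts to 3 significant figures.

3.46 mV

Span = 3.54 V.
6.02 N + 1.76 ≥ 54.5 gives N ≥ 8.761, so the minimum integer is 9.
One LSB is 3.54 V / 512 = 6.9141 mV.
Max error for round-to-nearest is LSB/2 = 3.46 mV.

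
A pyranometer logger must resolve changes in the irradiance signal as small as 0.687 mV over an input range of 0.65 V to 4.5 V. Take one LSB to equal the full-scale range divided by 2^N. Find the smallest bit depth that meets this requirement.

13 bits

The full-scale span is 4.5 − (0.65) = 3.85 V.
Required number of levels: 3.85/0.687 mV = 5604.1; smallest N with 2^N ≥ that is 13.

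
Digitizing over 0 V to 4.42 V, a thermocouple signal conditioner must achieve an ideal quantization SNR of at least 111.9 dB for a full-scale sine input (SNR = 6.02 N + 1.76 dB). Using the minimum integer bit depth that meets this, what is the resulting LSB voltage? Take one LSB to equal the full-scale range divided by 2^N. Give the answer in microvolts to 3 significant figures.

Full-scale range = 4.42 V.
N ≥ (111.9 − 1.76)/6.02 = 18.296 → N_min = 19.
Step size = 4.42/524288 V = 8.43 µV.

8.43 µV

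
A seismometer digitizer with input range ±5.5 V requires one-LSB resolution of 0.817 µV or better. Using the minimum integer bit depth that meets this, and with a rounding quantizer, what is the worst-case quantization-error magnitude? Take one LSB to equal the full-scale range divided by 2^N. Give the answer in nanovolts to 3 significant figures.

Span: 5.5 V − (-5.5 V) = 11 V.
Need 2^N ≥ 11 V / 0.817 µV = 1.346e7 → N_min = 24.
LSB = 11 V ÷ 2^24 = 11/16777216 V = 0.65565 µV.
|e|_max = LSB/2 = 328 nV.

328 nV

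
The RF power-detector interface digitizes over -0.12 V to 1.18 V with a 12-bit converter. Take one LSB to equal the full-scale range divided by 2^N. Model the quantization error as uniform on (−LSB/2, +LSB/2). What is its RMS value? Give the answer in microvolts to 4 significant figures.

The full-scale span is 1.18 − (-0.12) = 1.3 V.
LSB = 1.3 V ÷ 2^12 = 1.3/4096 V = 317.383 µV.
V_rms = LSB/√12 = 317.383 µV / √12 = 91.62 µV.

91.62 µV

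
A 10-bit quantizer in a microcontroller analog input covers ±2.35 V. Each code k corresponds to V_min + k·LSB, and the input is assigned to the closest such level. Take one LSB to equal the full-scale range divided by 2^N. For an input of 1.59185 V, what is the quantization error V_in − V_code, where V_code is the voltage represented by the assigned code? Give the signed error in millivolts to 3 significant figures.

−0.826 mV

The full-scale span is 2.35 − (-2.35) = 4.7 V. LSB = 4.7 V / 2^10 ≈ 4.590 mV.
(V_in − V_min)/LSB = (1.59185 − (-2.35)) × 1024/4.7 = 858.8201 → nearest code k = 859.
V_code = V_min + k × range/2^10 = -2.35 + 859 × 4.7/1024 = 1.592675781 V.
Error = V_in − V_code = 1.59185 − (1.592675781) = −0.826 mV.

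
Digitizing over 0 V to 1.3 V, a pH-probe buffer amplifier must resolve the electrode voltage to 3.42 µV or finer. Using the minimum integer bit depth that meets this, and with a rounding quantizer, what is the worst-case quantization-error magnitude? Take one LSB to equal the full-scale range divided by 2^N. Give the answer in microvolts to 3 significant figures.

V_FS = 1.3 V.
Levels needed ≥ 1.3/3.42 µV = 380100. 2^19 = 524288 suffices, so N_min = 19.
LSB = 1.3 V ÷ 2^19 = 1.3/524288 V = 2.4796 µV.
Max error for round-to-nearest is LSB/2 = 1.24 µV.

1.24 µV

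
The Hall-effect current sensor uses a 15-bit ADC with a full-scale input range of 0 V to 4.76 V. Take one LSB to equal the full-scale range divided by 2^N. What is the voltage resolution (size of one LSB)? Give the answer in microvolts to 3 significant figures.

Range is 4.76 V.
2^15 = 32768 levels.
LSB = 4.76 V ÷ 2^15 = 4.76/32768 V = 145 µV.

145 µV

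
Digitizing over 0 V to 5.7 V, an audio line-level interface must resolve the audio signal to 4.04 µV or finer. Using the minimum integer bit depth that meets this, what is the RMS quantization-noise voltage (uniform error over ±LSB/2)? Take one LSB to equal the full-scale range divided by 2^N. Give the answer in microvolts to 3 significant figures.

Range is 5.7 V.
Need 2^N ≥ 5.7 V / 4.04 µV = 1.411e6 → N_min = 21.
LSB = 5.7 V / 2^21 = 2.7180 µV.
σ_q = LSB/√12 = 2.7180 µV/3.4641 = 0.785 µV.

0.785 µV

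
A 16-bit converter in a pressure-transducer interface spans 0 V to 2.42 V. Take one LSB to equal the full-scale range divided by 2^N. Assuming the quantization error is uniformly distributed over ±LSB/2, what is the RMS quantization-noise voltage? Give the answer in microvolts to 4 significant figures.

10.66 µV

V_FS = 2.42 V.
LSB = 2.42 V ÷ 2^16 = 2.42/65536 V = 36.9263 µV.
For a uniform distribution on [−LSB/2, +LSB/2], V_rms = LSB/√12 = 36.9263 µV/3.4641 = 10.66 µV.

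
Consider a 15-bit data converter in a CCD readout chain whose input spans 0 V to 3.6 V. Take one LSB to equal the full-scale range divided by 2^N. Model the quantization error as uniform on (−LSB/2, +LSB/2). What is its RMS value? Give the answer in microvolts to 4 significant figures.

Span = 3.6 V.
Step size = 3.6/32768 V = 109.863 µV.
For a uniform distribution on [−LSB/2, +LSB/2], V_rms = LSB/√12 = 109.863 µV/3.4641 = 31.71 µV.

31.71 µV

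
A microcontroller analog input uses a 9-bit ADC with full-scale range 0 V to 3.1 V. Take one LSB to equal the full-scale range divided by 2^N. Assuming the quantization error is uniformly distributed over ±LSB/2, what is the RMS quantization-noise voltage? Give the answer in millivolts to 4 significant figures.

1.748 mV

Range is 3.1 V.
LSB = 3.1 V ÷ 2^9 = 3.1/512 V = 6.05469 mV.
V_rms = LSB/√12 = 6.05469 mV / √12 = 1.748 mV.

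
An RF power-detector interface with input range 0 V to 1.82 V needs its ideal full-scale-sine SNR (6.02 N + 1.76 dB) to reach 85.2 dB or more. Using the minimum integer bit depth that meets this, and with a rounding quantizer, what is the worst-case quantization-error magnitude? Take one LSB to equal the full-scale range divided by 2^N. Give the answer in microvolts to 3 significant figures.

Full-scale range = 1.82 V.
N ≥ (85.2 − 1.76)/6.02 = 13.860 → N_min = 14.
LSB = 1.82 V ÷ 2^14 = 1.82/16384 V = 111.08 µV.
Max error for round-to-nearest is LSB/2 = 55.5 µV.

55.5 µV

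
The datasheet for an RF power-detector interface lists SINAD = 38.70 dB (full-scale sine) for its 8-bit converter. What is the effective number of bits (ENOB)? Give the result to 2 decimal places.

6.14 bits

ENOB = (38.70 − 1.76)/6.02 = 6.1362 bits.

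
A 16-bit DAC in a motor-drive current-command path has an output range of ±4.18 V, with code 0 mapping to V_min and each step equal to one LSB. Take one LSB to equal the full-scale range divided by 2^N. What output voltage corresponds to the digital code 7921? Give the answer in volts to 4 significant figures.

Span: 4.18 V − (-4.18 V) = 8.36 V. LSB = 8.36 V / 2^16.
V_out = V_min + code × LSB = -4.18 V + 7921 × 8.36 V / 65536
      = -4.18 + 1.01043 = -3.16957 V.

-3.170 V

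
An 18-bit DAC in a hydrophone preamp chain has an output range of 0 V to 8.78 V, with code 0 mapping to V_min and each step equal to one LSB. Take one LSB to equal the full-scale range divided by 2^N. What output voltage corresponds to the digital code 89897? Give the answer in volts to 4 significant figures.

V_FS = 8.78 V. LSB = 8.78 V / 2^18.
V_out = V_min + code × LSB = 0 V + 89897 × 8.78 V / 262144
      = 0 V + 3.01092 V = 3.01092 V.

3.011 V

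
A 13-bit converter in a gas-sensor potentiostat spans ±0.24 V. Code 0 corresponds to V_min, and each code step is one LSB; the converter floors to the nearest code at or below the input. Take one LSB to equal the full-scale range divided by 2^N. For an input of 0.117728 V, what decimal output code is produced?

6105

The full-scale span is 0.24 − (-0.24) = 0.48 V. LSB = 0.48 V / 2^13 ≈ 58.59 µV.
(V_in − V_min) × 2^13/range = (0.117728 − (-0.24)) × 8192/0.48 = 6105.225.
Floor → code = 6105.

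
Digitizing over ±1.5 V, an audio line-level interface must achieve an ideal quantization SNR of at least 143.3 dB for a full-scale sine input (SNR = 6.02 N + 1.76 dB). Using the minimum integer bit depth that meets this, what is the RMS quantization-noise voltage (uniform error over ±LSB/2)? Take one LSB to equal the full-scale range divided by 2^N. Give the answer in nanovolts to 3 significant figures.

51.6 nV

Full-scale range = 1.5 V − (-1.5 V) = 3 V.
6.02 N + 1.76 ≥ 143.3 gives N ≥ 23.512, so the minimum integer is 24.
One LSB is 3 V / 16777216 = 178.81 nV.
V_rms = LSB/√12 = 51.6 nV.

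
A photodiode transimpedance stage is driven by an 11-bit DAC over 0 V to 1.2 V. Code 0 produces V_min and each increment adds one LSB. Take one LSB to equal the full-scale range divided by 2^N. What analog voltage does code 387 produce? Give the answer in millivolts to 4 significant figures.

Span = 1.2 V. LSB = 1.2 V / 2^11.
V_out = V_min + code × LSB = 0 V + 387 × 1.2 V / 2048
      = 0 V + 0.226758 V = 0.226758 V.

226.8 mV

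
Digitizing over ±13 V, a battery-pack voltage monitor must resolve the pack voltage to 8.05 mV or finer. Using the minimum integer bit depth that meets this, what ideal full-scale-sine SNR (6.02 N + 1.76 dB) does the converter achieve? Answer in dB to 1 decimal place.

74.0 dB

Range = 13 − (-13) = 26 V.
Need 2^N ≥ 26 V / 8.05 mV = 3230 → N_min = 12.
SNR = 6.02 × 12 + 1.76 = 74.00 dB.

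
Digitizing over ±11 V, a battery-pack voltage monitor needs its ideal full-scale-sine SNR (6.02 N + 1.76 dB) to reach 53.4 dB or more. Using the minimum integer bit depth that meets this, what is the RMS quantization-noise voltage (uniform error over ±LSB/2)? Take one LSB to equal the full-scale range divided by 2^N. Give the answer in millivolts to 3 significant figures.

Range = 11 − (-11) = 22 V.
Solving 6.02 N ≥ 53.4 − 1.76: N ≥ 8.578. Round up → N = 9.
One LSB is 22 V / 512 = 42.969 mV.
σ_q = LSB/√12 = 42.969 mV/3.4641 = 12.4 mV.

12.4 mV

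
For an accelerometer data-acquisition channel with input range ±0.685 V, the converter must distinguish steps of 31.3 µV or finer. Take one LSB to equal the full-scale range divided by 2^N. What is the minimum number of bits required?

Full-scale range = 0.685 V − (-0.685 V) = 1.37 V.
1.37 V / 31.3 µV = 43770. Since 2^15 = 32768 and 2^16 = 65536, N = 16.

16 bits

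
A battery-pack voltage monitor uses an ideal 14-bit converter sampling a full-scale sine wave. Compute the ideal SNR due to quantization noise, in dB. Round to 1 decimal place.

SNR = 6.02·14 + 1.76 = 86.04 dB.

86.0 dB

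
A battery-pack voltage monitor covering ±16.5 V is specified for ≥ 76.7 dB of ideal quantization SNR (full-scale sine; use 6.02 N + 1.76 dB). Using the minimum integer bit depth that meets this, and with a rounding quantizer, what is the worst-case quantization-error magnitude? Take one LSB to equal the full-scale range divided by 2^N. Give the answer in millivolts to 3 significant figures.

2.01 mV

Range = 16.5 − (-16.5) = 33 V.
Required N = ⌈(76.7 − 1.76)/6.02⌉ = ⌈12.449⌉ = 13.
LSB = 33 V ÷ 2^13 = 33/8192 V = 4.0283 mV.
|e|_max = LSB/2 = 2.01 mV.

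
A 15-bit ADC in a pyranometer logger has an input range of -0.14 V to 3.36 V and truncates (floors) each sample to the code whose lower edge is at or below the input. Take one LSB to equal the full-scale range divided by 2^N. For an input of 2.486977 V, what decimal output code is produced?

24594

Full-scale range = 3.36 V − (-0.14 V) = 3.5 V. LSB = 3.5 V / 2^15 ≈ 106.8 µV.
(V_in − V_min) × 2^15/range = (2.486977 − (-0.14)) × 32768/3.5 = 24594.509.
Floor → code = 24594.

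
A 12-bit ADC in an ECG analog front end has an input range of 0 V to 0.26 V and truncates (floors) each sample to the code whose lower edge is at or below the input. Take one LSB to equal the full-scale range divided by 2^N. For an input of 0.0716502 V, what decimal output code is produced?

1128

Range is 0.26 V. LSB = 0.26 V / 2^12 ≈ 63.48 µV.
(V_in − V_min) × 2^12/range = (0.0716502 − (0)) × 4096/0.26 = 1128.766.
Floor → code = 1128.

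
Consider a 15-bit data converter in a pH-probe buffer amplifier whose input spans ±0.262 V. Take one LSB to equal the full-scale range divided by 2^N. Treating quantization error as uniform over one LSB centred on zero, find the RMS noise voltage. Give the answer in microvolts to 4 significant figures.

Range = 0.262 − (-0.262) = 0.524 V.
One LSB is 0.524 V / 32768 = 15.9912 µV.
RMS of a uniform error over width LSB is LSB/√12 = 4.616 µV.

4.616 µV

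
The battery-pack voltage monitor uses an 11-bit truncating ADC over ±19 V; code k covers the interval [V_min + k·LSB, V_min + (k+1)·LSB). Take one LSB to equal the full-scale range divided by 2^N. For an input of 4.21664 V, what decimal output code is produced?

1251

The full-scale span is 19 − (-19) = 38 V. LSB = 38 V / 2^11 ≈ 18.55 mV.
V_in − V_min = 4.21664 − (-19) = 23.21664 V.
Divide by LSB: 23.21664 × 2048/38 = 1251.2547.
Truncating gives code 1251.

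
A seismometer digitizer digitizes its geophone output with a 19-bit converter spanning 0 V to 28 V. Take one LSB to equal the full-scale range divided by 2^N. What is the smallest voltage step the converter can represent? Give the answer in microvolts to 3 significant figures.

53.4 µV

Span = 28 V.
2^19 = 524288 levels.
Step size = 28/524288 V = 53.4 µV.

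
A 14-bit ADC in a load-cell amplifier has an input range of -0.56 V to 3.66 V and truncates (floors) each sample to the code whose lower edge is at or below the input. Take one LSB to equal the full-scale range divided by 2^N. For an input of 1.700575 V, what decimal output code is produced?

The full-scale span is 3.66 − (-0.56) = 4.22 V. LSB = 4.22 V / 2^14 ≈ 257.6 µV.
V_in − V_min = 1.700575 − (-0.56) = 2.260575 V.
Divide by LSB: 2.260575 × 16384/4.22 = 8776.6021.
Truncating gives code 8776.

8776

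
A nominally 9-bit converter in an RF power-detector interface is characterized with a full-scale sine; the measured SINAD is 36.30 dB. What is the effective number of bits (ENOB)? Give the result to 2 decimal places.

5.74 bits

ENOB = (36.30 − 1.76)/6.02 = 5.7375 bits.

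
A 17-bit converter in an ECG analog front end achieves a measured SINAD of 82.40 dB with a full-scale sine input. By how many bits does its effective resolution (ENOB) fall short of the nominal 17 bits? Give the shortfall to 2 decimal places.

3.60 bits

N_eff = (82.40 − 1.76)/6.02 = 13.3953 bits.
Lost resolution: 17 − 13.3953 = 3.6047 bits.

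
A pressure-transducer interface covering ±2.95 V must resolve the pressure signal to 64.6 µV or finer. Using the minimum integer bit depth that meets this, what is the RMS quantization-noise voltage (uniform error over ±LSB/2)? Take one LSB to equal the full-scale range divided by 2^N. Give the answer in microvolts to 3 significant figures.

Span: 2.95 V − (-2.95 V) = 5.9 V.
Required number of levels: 5.9/64.6 µV = 91331; smallest N with 2^N ≥ that is 17.
One LSB is 5.9 V / 131072 = 45.013 µV.
V_rms = LSB/√12 = 13.0 µV.

13.0 µV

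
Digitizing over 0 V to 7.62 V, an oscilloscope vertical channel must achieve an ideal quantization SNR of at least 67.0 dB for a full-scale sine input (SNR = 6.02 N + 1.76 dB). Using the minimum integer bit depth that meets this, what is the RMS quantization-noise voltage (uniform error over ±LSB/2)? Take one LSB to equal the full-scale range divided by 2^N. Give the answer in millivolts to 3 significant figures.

Range is 7.62 V.
6.02 N + 1.76 ≥ 67.0 gives N ≥ 10.837, so the minimum integer is 11.
One LSB is 7.62 V / 2048 = 3.7207 mV.
RMS noise = LSB/√12 = 1.07 mV.

1.07 mV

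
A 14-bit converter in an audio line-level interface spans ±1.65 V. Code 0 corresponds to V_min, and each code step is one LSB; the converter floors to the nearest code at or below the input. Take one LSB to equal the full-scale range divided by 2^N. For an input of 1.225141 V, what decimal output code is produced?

Range = 1.65 − (-1.65) = 3.3 V. LSB = 3.3 V / 2^14 ≈ 201.4 µV.
V_in − V_min = 1.225141 − (-1.65) = 2.875141 V.
Divide by LSB: 2.875141 × 16384/3.3 = 14274.6394.
Truncating gives code 14274.

14274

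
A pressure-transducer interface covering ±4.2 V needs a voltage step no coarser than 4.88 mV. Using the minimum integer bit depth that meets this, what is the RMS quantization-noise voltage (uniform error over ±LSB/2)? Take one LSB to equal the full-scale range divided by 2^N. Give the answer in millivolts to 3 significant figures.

1.18 mV

The full-scale span is 4.2 − (-4.2) = 8.4 V.
Required number of levels: 8.4/4.88 mV = 1721.3; smallest N with 2^N ≥ that is 11.
LSB = 8.4 V / 2^11 = 4.1016 mV.
σ_q = LSB/√12 = 4.1016 mV/3.4641 = 1.18 mV.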